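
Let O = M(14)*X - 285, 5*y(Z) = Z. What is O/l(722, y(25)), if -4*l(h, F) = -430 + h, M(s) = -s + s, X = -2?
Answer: 285/73 ≈ 3.9041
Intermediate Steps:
y(Z) = Z/5
M(s) = 0
O = -285 (O = 0*(-2) - 285 = 0 - 285 = -285)
l(h, F) = 215/2 - h/4 (l(h, F) = -(-430 + h)/4 = 215/2 - h/4)
O/l(722, y(25)) = -285/(215/2 - ¼*722) = -285/(215/2 - 361/2) = -285/(-73) = -285*(-1/73) = 285/73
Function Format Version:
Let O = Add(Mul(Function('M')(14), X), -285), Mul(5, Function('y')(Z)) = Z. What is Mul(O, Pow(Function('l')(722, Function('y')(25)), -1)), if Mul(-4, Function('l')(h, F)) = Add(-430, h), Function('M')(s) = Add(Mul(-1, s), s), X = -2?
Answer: Rational(285, 73) ≈ 3.9041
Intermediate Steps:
Function('y')(Z) = Mul(Rational(1, 5), Z)
Function('M')(s) = 0
O = -285 (O = Add(Mul(0, -2), -285) = Add(0, -285) = -285)
Function('l')(h, F) = Add(Rational(215, 2), Mul(Rational(-1, 4), h)) (Function('l')(h, F) = Mul(Rational(-1, 4), Add(-430, h)) = Add(Rational(215, 2), Mul(Rational(-1, 4), h)))
Mul(O, Pow(Function('l')(722, Function('y')(25)), -1)) = Mul(-285, Pow(Add(Rational(215, 2), Mul(Rational(-1, 4), 722)), -1)) = Mul(-285, Pow(Add(Rational(215, 2), Rational(-361, 2)), -1)) = Mul(-285, Pow(-73, -1)) = Mul(-285, Rational(-1, 73)) = Rational(285, 73)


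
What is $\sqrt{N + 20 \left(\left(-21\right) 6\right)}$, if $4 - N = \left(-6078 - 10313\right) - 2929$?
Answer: $2 \sqrt{4201} \approx 129.63$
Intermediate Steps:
$N = 19324$ ($N = 4 - \left(\left(-6078 - 10313\right) - 2929\right) = 4 - \left(-16391 - 2929\right) = 4 - -19320 = 4 + 19320 = 19324$)
$\sqrt{N + 20 \left(\left(-21\right) 6\right)} = \sqrt{19324 + 20 \left(\left(-21\right) 6\right)} = \sqrt{19324 + 20 \left(-126\right)} = \sqrt{19324 - 2520} = \sqrt{16804} = 2 \sqrt{4201}$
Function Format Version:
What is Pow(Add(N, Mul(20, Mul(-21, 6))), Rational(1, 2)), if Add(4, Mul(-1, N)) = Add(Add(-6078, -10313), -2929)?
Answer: Mul(2, Pow(4201, Rational(1, 2))) ≈ 129.63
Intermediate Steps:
N = 19324 (N = Add(4, Mul(-1, Add(Add(-6078, -10313), -2929))) = Add(4, Mul(-1, Add(-16391, -2929))) = Add(4, Mul(-1, -19320)) = Add(4, 19320) = 19324)
Pow(Add(N, Mul(20, Mul(-21, 6))), Rational(1, 2)) = Pow(Add(19324, Mul(20, Mul(-21, 6))), Rational(1, 2)) = Pow(Add(19324, Mul(20, -126)), Rational(1, 2)) = Pow(Add(19324, -2520), Rational(1, 2)) = Pow(16804, Rational(1, 2)) = Mul(2, Pow(4201, Rational(1, 2)))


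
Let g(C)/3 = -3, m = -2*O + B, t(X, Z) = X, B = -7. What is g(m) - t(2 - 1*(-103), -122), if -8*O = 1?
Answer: -114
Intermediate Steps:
O = -⅛ (O = -⅛*1 = -⅛ ≈ -0.12500)
m = -27/4 (m = -2*(-⅛) - 7 = ¼ - 7 = -27/4 ≈ -6.7500)
g(C) = -9 (g(C) = 3*(-3) = -9)
g(m) - t(2 - 1*(-103), -122) = -9 - (2 - 1*(-103)) = -9 - (2 + 103) = -9 - 1*105 = -9 - 105 = -114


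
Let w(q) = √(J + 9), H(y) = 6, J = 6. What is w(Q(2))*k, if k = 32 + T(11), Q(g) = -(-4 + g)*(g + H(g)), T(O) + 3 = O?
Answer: 40*√15 ≈ 154.92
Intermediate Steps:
T(O) = -3 + O
Q(g) = -(-4 + g)*(6 + g) (Q(g) = -(-4 + g)*(g + 6) = -(-4 + g)*(6 + g))
k = 40 (k = 32 + (-3 + 11) = 32 + 8 = 40)
w(q) = √15 (w(q) = √(6 + 9) = √15)
w(Q(2))*k = √15*40 = 40*√15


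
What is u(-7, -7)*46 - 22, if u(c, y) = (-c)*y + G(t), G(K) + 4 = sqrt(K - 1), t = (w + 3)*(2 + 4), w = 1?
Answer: -2460 + 46*sqrt(23) ≈ -2239.4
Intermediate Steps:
t = 24 (t = (1 + 3)*(2 + 4) = 4*6 = 24)
G(K) = -4 + sqrt(-1 + K) (G(K) = -4 + sqrt(K - 1) = -4 + sqrt(-1 + K))
u(c, y) = -4 + sqrt(23) - c*y (u(c, y) = (-c)*y + (-4 + sqrt(-1 + 24)) = -c*y + (-4 + sqrt(23)) = -4 + sqrt(23) - c*y)
u(-7, -7)*46 - 22 = (-4 + sqrt(23) - 1*(-7)*(-7))*46 - 22 = (-4 + sqrt(23) - 49)*46 - 22 = (-53 + sqrt(23))*46 - 22 = (-2438 + 46*sqrt(23)) - 22 = -2460 + 46*sqrt(23)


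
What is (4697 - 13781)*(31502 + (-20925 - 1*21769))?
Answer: 101668128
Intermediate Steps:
(4697 - 13781)*(31502 + (-20925 - 1*21769)) = -9084*(31502 + (-20925 - 21769)) = -9084*(31502 - 42694) = -9084*(-11192) = 101668128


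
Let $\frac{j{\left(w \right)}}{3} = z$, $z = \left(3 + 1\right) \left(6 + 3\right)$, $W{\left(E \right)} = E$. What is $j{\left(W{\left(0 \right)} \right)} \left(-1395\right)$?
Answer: $-150660$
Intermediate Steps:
$z = 36$ ($z = 4 \cdot 9 = 36$)
$j{\left(w \right)} = 108$ ($j{\left(w \right)} = 3 \cdot 36 = 108$)
$j{\left(W{\left(0 \right)} \right)} \left(-1395\right) = 108 \left(-1395\right) = -150660$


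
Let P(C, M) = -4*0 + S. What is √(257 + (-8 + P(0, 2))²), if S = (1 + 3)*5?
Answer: √401 ≈ 20.025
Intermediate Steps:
S = 20 (S = 4*5 = 20)
P(C, M) = 20 (P(C, M) = -4*0 + 20 = 0 + 20 = 20)
√(257 + (-8 + P(0, 2))²) = √(257 + (-8 + 20)²) = √(257 + 12²) = √(257 + 144) = √401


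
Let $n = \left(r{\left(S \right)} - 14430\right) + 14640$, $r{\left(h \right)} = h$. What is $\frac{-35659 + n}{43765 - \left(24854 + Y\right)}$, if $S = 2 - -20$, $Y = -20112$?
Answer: $- \frac{35427}{39023} \approx -0.90785$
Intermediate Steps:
$S = 22$ ($S = 2 + 20 = 22$)
$n = 232$ ($n = \left(22 - 14430\right) + 14640 = -14408 + 14640 = 232$)
$\frac{-35659 + n}{43765 - \left(24854 + Y\right)} = \frac{-35659 + 232}{43765 - 4742} = - \frac{35427}{43765 + \left(-24854 + 20112\right)} = - \frac{35427}{43765 - 4742} = - \frac{35427}{39023}$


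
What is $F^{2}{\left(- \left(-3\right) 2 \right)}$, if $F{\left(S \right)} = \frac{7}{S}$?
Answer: $\frac{49}{36} \approx 1.3611$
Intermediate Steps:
$F^{2}{\left(- \left(-3\right) 2 \right)} = \left(\frac{7}{\left(-1\right) \left(\left(-3\right) 2\right)}\right)^{2} = \left(\frac{7}{\left(-1\right) \left(-6\right)}\right)^{2} = \left(\frac{7}{6}\right)^{2} = \frac{49}{36}$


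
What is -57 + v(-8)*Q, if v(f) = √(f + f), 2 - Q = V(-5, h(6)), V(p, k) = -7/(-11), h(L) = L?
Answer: -57 + 60*I/11 ≈ -57.0 + 5.4545*I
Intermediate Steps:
V(p, k) = 7/11 (V(p, k) = -7*(-1/11) = 7/11)
Q = 15/11 (Q = 2 - 1*7/11 = 2 - 7/11 = 15/11 ≈ 1.3636)
v(f) = √2*√f (v(f) = √(2*f) = √2*√f)
-57 + v(-8)*Q = -57 + (√2*√(-8))*(15/11) = -57 + (√2*(2*I*√2))*(15/11) = -57 + (4*I)*(15/11) = -57 + 60*I/11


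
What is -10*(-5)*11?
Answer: 550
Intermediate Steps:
-10*(-5)*11 = 50*11 = 550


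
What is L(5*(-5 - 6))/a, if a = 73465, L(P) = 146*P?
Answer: -1606/14693 ≈ -0.10930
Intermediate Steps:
L(5*(-5 - 6))/a = (146*(5*(-5 - 6)))/73465 = (146*(5*(-11)))*(1/73465) = (146*(-55))*(1/73465) = -8030*1/73465 = -1606/14693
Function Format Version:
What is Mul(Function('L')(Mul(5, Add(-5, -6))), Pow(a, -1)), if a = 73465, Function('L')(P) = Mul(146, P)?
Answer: Rational(-1606, 14693) ≈ -0.10930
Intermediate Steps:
Mul(Function('L')(Mul(5, Add(-5, -6))), Pow(a, -1)) = Mul(Mul(146, Mul(5, Add(-5, -6))), Pow(73465, -1)) = Mul(Mul(146, Mul(5, -11)), Rational(1, 73465)) = Mul(Mul(146, -55), Rational(1, 73465)) = Mul(-8030, Rational(1, 73465)) = Rational(-1606, 14693)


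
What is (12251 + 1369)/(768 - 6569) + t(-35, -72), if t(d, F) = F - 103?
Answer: -1028795/5801 ≈ -177.35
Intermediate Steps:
t(d, F) = -103 + F
(12251 + 1369)/(768 - 6569) + t(-35, -72) = (12251 + 1369)/(768 - 6569) + (-103 - 72) = 13620/(-5801) - 175 = 13620*(-1/5801) - 175 = -13620/5801 - 175 = -1028795/5801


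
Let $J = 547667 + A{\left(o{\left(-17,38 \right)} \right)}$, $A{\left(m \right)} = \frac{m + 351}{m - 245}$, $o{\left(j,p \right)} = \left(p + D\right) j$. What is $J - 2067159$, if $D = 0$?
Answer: $- \frac{1353867077}{891} \approx -1.5195 \cdot 10^{6}$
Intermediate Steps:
$o{\left(j,p \right)} = j p$ ($o{\left(j,p \right)} = \left(p + 0\right) j = p j = j p$)
$A{\left(m \right)} = \frac{351 + m}{-245 + m}$
$J = \frac{487971592}{891}$ ($J = 547667 + \frac{351 - 646}{-245 - 646} = 547667 + \frac{1}{-891} \left(-295\right) = 547667 - - \frac{295}{891} = 547667 + \frac{295}{891} = \frac{487971592}{891} \approx 5.4767 \cdot 10^{5}$)
$J - 2067159 = \frac{487971592}{891} - 2067159 = - \frac{1353867077}{891}$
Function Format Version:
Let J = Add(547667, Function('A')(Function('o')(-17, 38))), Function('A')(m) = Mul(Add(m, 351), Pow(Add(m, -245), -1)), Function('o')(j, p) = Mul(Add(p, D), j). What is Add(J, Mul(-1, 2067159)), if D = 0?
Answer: Rational(-1353867077, 891) ≈ -1.5195e+6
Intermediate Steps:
Function('o')(j, p) = Mul(j, p) (Function('o')(j, p) = Mul(Add(p, 0), j) = Mul(p, j) = Mul(j, p))
Function('A')(m) = Mul(Pow(Add(-245, m), -1), Add(351, m)) (Function('A')(m) = Mul(Add(351, m), Pow(Add(-245, m), -1)) = Mul(Pow(Add(-245, m), -1), Add(351, m)))
J = Rational(487971592, 891) (J = Add(547667, Mul(Pow(Add(-245, Mul(-17, 38)), -1), Add(351, Mul(-17, 38)))) = Add(547667, Mul(Pow(Add(-245, -646), -1), Add(351, -646))) = Add(547667, Mul(Pow(-891, -1), -295)) = Add(547667, Mul(Rational(-1, 891), -295)) = Add(547667, Rational(295, 891)) = Rational(487971592, 891) ≈ 5.4767e+5)
Add(J, Mul(-1, 2067159)) = Add(Rational(487971592, 891), Mul(-1, 2067159)) = Add(Rational(487971592, 891), -2067159) = Rational(-1353867077, 891)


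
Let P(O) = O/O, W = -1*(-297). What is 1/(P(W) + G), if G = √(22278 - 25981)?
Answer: 1/3704 - 23*I*√7/3704 ≈ 0.00026998 - 0.016429*I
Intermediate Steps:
W = 297
P(O) = 1
G = 23*I*√7 (G = √(-3703) = 23*I*√7 ≈ 60.852*I)
1/(P(W) + G) = 1/(1 + 23*I*√7)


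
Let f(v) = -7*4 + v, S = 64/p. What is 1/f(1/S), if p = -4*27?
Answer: -16/475 ≈ -0.033684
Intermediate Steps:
p = -108
S = -16/27 (S = 64/(-108) = 64*(-1/108) = -16/27 ≈ -0.59259)
f(v) = -28 + v
1/f(1/S) = 1/(-28 + 1/(-16/27)) = 1/(-28 - 27/16) = 1/(-475/16) = -16/475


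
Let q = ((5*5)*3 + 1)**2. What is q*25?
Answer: 144400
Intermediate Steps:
q = 5776 (q = (25*3 + 1)**2 = (75 + 1)**2 = 76**2 = 5776)
q*25 = 5776*25 = 144400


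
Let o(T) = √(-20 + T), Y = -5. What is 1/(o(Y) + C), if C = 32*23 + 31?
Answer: 767/588314 - 5*I/588314 ≈ 0.0013037 - 8.4989e-6*I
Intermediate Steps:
C = 767 (C = 736 + 31 = 767)
1/(o(Y) + C) = 1/(√(-20 - 5) + 767) = 1/(√(-25) + 767) = 1/(5*I + 767) = 1/(767 + 5*I) = (767 - 5*I)/588314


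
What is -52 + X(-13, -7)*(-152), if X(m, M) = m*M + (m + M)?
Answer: -10844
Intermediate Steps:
X(m, M) = M + m + M*m (X(m, M) = M*m + (M + m) = M + m + M*m)
-52 + X(-13, -7)*(-152) = -52 + (-7 - 13 - 7*(-13))*(-152) = -52 + (-7 - 13 + 91)*(-152) = -52 + 71*(-152) = -52 - 10792 = -10844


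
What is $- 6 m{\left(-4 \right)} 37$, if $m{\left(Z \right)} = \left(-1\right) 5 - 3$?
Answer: $1776$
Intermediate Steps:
$m{\left(Z \right)} = -8$ ($m{\left(Z \right)} = -5 - 3 = -8$)
$- 6 m{\left(-4 \right)} 37 = \left(-6\right) \left(-8\right) 37 = 48 \cdot 37 = 1776$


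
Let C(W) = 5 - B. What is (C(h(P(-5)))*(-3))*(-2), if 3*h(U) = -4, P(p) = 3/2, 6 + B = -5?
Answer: 96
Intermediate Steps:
B = -11 (B = -6 - 5 = -11)
P(p) = 3/2 (P(p) = 3*(½) = 3/2)
h(U) = -4/3 (h(U) = (⅓)*(-4) = -4/3)
C(W) = 16 (C(W) = 5 - 1*(-11) = 5 + 11 = 16)
(C(h(P(-5)))*(-3))*(-2) = (16*(-3))*(-2) = -48*(-2) = 96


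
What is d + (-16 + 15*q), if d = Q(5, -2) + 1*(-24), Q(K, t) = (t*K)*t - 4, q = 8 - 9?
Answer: -39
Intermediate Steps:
q = -1
Q(K, t) = -4 + K*t**2 (Q(K, t) = (K*t)*t - 4 = K*t**2 - 4 = -4 + K*t**2)
d = -8 (d = (-4 + 5*(-2)**2) + 1*(-24) = (-4 + 5*4) - 24 = (-4 + 20) - 24 = 16 - 24 = -8)
d + (-16 + 15*q) = -8 + (-16 + 15*(-1)) = -8 + (-16 - 15) = -8 - 31 = -39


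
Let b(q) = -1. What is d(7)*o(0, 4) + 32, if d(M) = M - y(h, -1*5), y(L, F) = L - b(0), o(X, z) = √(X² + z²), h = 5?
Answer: 36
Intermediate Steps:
y(L, F) = 1 + L (y(L, F) = L - 1*(-1) = L + 1 = 1 + L)
d(M) = -6 + M (d(M) = M - (1 + 5) = M - 1*6 = M - 6 = -6 + M)
d(7)*o(0, 4) + 32 = (-6 + 7)*√(0² + 4²) + 32 = 1*√(0 + 16) + 32 = 1*√16 + 32 = 1*4 + 32 = 4 + 32 = 36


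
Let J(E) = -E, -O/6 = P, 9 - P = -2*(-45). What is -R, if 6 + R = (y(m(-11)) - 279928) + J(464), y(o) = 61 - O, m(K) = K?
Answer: 280823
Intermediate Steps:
P = -81 (P = 9 - (-2)*(-45) = 9 - 1*90 = 9 - 90 = -81)
O = 486 (O = -6*(-81) = 486)
y(o) = -425 (y(o) = 61 - 1*486 = 61 - 486 = -425)
R = -280823 (R = -6 + ((-425 - 279928) - 1*464) = -6 + (-280353 - 464) = -6 - 280817 = -280823)
-R = -1*(-280823) = 280823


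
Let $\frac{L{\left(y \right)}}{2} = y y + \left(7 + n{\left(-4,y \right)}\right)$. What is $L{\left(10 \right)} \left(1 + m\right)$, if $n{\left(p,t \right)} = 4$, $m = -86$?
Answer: $-18870$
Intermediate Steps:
$L{\left(y \right)} = 22 + 2 y^{2}$ ($L{\left(y \right)} = 2 \left(y y + \left(7 + 4\right)\right) = 2 \left(y^{2} + 11\right) = 2 \left(11 + y^{2}\right) = 22 + 2 y^{2}$)
$L{\left(10 \right)} \left(1 + m\right) = \left(22 + 2 \cdot 10^{2}\right) \left(1 - 86\right) = \left(22 + 2 \cdot 100\right) \left(-85\right) = \left(22 + 200\right) \left(-85\right) = 222 \left(-85\right) = -18870$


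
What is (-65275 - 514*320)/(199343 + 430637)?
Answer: -45951/125996 ≈ -0.36470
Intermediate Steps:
(-65275 - 514*320)/(199343 + 430637) = (-65275 - 164480)/629980 = -229755*1/629980 = -45951/125996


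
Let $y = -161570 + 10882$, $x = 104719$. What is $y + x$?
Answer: $-45969$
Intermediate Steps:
$y = -150688$
$y + x = -150688 + 104719 = -45969$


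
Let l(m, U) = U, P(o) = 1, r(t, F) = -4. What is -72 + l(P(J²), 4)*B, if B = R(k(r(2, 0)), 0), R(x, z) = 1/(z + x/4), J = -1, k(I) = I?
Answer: -76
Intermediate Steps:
R(x, z) = 1/(z + x/4) (R(x, z) = 1/(z + x*(¼)) = 1/(z + x/4))
B = -1 (B = 4/(-4 + 4*0) = 4/(-4 + 0) = 4/(-4) = 4*(-¼) = -1)
-72 + l(P(J²), 4)*B = -72 + 4*(-1) = -72 - 4 = -76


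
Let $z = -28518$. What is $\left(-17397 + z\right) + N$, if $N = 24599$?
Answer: $-21316$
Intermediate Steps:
$\left(-17397 + z\right) + N = \left(-17397 - 28518\right) + 24599 = -45915 + 24599 = -21316$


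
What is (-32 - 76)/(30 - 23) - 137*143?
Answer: -137245/7 ≈ -19606.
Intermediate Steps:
(-32 - 76)/(30 - 23) - 137*143 = -108/7 - 19591 = -137245/7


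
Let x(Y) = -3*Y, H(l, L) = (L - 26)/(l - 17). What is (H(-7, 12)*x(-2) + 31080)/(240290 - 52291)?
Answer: 83/502 ≈ 0.16534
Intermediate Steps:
H(l, L) = (-26 + L)/(-17 + l)
(H(-7, 12)*x(-2) + 31080)/(240290 - 52291) = (((-26 + 12)/(-17 - 7))*(-3*(-2)) + 31080)/(240290 - 52291) = ((-14/(-24))*6 + 31080)/187999 = (-1/24*(-14)*6 + 31080)*(1/187999) = ((7/12)*6 + 31080)*(1/187999) = (7/2 + 31080)*(1/187999) = (62167/2)*(1/187999) = 83/502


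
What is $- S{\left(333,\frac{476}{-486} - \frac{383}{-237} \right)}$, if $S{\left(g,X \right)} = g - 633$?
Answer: $300$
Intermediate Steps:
$S{\left(g,X \right)} = -633 + g$
$- S{\left(333,\frac{476}{-486} - \frac{383}{-237} \right)} = - (-633 + 333) = \left(-1\right) \left(-300\right) = 300$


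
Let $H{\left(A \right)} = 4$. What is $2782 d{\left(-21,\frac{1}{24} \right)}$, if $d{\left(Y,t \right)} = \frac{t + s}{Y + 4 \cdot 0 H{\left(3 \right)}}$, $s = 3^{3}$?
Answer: $- \frac{902759}{252} \approx -3582.4$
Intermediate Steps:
$s = 27$
$d{\left(Y,t \right)} = \frac{27 + t}{Y}$ ($d{\left(Y,t \right)} = \frac{t + 27}{Y + 4 \cdot 0 \cdot 4} = \frac{27 + t}{Y + 0 \cdot 4} = \frac{27 + t}{Y + 0} = \frac{27 + t}{Y}$)
$2782 d{\left(-21,\frac{1}{24} \right)} = 2782 \frac{27 + \frac{1}{24}}{-21} = 2782 \left(- \frac{27 + \frac{1}{24}}{21}\right) = 2782 \left(\left(- \frac{1}{21}\right) \frac{649}{24}\right) = 2782 \left(- \frac{649}{504}\right) = - \frac{902759}{252}$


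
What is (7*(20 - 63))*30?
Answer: -9030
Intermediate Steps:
(7*(20 - 63))*30 = (7*(-43))*30 = -301*30 = -9030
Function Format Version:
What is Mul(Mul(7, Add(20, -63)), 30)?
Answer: -9030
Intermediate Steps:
Mul(Mul(7, Add(20, -63)), 30) = Mul(Mul(7, -43), 30) = Mul(-301, 30) = -9030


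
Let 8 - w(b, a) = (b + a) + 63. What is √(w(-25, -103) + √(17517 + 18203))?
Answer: √(73 + 2*√8930) ≈ 16.186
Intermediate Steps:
w(b, a) = -55 - a - b (w(b, a) = 8 - ((b + a) + 63) = 8 - ((a + b) + 63) = 8 - (63 + a + b) = 8 + (-63 - a - b) = -55 - a - b)
√(w(-25, -103) + √(17517 + 18203)) = √((-55 - 1*(-103) - 1*(-25)) + √(17517 + 18203)) = √((-55 + 103 + 25) + √35720) = √(73 + 2*√8930)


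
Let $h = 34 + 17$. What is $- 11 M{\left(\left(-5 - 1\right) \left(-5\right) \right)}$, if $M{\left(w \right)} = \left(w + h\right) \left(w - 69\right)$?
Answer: $34749$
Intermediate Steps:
$h = 51$
$M{\left(w \right)} = \left(-69 + w\right) \left(51 + w\right)$ ($M{\left(w \right)} = \left(w + 51\right) \left(w - 69\right) = \left(51 + w\right) \left(-69 + w\right) = \left(-69 + w\right) \left(51 + w\right)$)
$- 11 M{\left(\left(-5 - 1\right) \left(-5\right) \right)} = - 11 \left(-3519 + \left(\left(-5 - 1\right) \left(-5\right)\right)^{2} - 18 \left(-5 - 1\right) \left(-5\right)\right) = - 11 \left(-3519 + \left(\left(-6\right) \left(-5\right)\right)^{2} - 18 \left(\left(-6\right) \left(-5\right)\right)\right) = - 11 \left(-3519 + 30^{2} - 540\right) = - 11 \left(-3519 + 900 - 540\right) = \left(-11\right) \left(-3159\right) = 34749$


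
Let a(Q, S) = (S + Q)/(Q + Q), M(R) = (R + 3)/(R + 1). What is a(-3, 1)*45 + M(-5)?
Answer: 31/2 ≈ 15.500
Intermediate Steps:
M(R) = (3 + R)/(1 + R)
a(Q, S) = (Q + S)/(2*Q) (a(Q, S) = (Q + S)/((2*Q)) = (Q + S)*(1/(2*Q)) = (Q + S)/(2*Q))
a(-3, 1)*45 + M(-5) = ((½)*(-3 + 1)/(-3))*45 + (3 - 5)/(1 - 5) = ((½)*(-⅓)*(-2))*45 - 2/(-4) = (⅓)*45 - ¼*(-2) = 15 + ½ = 31/2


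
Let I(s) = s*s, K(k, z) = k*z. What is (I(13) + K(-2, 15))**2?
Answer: 19321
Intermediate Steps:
I(s) = s**2
(I(13) + K(-2, 15))**2 = (13**2 - 2*15)**2 = (169 - 30)**2 = 139**2 = 19321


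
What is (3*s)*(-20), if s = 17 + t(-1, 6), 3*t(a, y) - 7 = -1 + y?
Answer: -1260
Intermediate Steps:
t(a, y) = 2 + y/3 (t(a, y) = 7/3 + (-1 + y)/3 = 7/3 + (-⅓ + y/3) = 2 + y/3)
s = 21 (s = 17 + (2 + (⅓)*6) = 17 + (2 + 2) = 17 + 4 = 21)
(3*s)*(-20) = (3*21)*(-20) = 63*(-20) = -1260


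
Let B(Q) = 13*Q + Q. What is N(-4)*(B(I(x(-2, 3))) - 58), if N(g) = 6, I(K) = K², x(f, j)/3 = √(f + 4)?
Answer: 1164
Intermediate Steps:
x(f, j) = 3*√(4 + f) (x(f, j) = 3*√(f + 4) = 3*√(4 + f))
B(Q) = 14*Q
N(-4)*(B(I(x(-2, 3))) - 58) = 6*(14*(3*√(4 - 2))² - 58) = 6*(14*(3*√2)² - 58) = 6*(14*18 - 58) = 6*(252 - 58) = 6*194 = 1164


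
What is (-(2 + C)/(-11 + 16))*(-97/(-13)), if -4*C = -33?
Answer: -3977/260 ≈ -15.296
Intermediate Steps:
C = 33/4 (C = -¼*(-33) = 33/4 ≈ 8.2500)
(-(2 + C)/(-11 + 16))*(-97/(-13)) = (-(2 + 33/4)/(-11 + 16))*(-97/(-13)) = (-41/(4*5))*(-97*(-1/13)) = -41/(4*5)*(97/13) = -1*41/20*(97/13) = -41/20*97/13 = -3977/260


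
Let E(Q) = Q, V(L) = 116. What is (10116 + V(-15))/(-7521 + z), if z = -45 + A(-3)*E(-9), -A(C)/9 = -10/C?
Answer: -1279/912 ≈ -1.4024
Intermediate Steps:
A(C) = 90/C (A(C) = -(-90)/C = 90/C)
z = 225 (z = -45 + (90/(-3))*(-9) = -45 + (90*(-⅓))*(-9) = -45 - 30*(-9) = -45 + 270 = 225)
(10116 + V(-15))/(-7521 + z) = (10116 + 116)/(-7521 + 225) = 10232/(-7296) = 10232*(-1/7296) = -1279/912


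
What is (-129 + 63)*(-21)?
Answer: 1386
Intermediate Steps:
(-129 + 63)*(-21) = -66*(-21) = 1386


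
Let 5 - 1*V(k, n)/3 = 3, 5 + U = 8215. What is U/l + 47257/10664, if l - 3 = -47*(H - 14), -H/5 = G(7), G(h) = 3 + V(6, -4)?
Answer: 635863/86056 ≈ 7.3889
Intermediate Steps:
U = 8210 (U = -5 + 8215 = 8210)
V(k, n) = 6 (V(k, n) = 15 - 3*3 = 15 - 9 = 6)
G(h) = 9 (G(h) = 3 + 6 = 9)
H = -45 (H = -5*9 = -45)
l = 2776 (l = 3 - 47*(-45 - 14) = 3 - 47*(-59) = 3 + 2773 = 2776)
U/l + 47257/10664 = 8210/2776 + 47257/10664 = 8210*(1/2776) + 47257*(1/10664) = 4105/1388 + 1099/248 = 635863/86056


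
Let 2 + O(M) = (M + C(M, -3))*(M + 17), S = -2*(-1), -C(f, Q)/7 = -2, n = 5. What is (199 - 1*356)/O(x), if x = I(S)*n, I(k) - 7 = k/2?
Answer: -157/3076 ≈ -0.051040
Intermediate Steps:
C(f, Q) = 14 (C(f, Q) = -7*(-2) = 14)
S = 2
I(k) = 7 + k/2
x = 40 (x = (7 + (½)*2)*5 = (7 + 1)*5 = 8*5 = 40)
O(M) = -2 + (14 + M)*(17 + M) (O(M) = -2 + (M + 14)*(M + 17) = -2 + (14 + M)*(17 + M))
(199 - 1*356)/O(x) = (199 - 1*356)/(236 + 40² + 31*40) = (199 - 356)/(236 + 1600 + 1240) = -157/3076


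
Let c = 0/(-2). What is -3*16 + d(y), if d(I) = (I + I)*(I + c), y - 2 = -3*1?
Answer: -46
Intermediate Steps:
y = -1 (y = 2 - 3*1 = 2 - 3 = -1)
c = 0 (c = 0*(-1/2) = 0)
d(I) = 2*I**2 (d(I) = (I + I)*(I + 0) = (2*I)*I = 2*I**2)
-3*16 + d(y) = -3*16 + 2*(-1)**2 = -48 + 2*1 = -48 + 2 = -46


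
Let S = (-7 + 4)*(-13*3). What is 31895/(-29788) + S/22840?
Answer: -181249151/170089480 ≈ -1.0656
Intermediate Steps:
S = 117 (S = -3*(-39) = 117)
31895/(-29788) + S/22840 = 31895/(-29788) + 117/22840 = 31895*(-1/29788) + 117*(1/22840) = -31895/29788 + 117/22840 = -181249151/170089480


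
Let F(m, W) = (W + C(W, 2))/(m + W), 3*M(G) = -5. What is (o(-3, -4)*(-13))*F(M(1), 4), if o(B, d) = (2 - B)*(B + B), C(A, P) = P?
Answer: 7020/7 ≈ 1002.9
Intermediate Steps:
M(G) = -5/3 (M(G) = (⅓)*(-5) = -5/3)
o(B, d) = 2*B*(2 - B) (o(B, d) = (2 - B)*(2*B) = 2*B*(2 - B))
F(m, W) = (2 + W)/(W + m) (F(m, W) = (W + 2)/(m + W) = (2 + W)/(W + m))
(o(-3, -4)*(-13))*F(M(1), 4) = ((2*(-3)*(2 - 1*(-3)))*(-13))*((2 + 4)/(4 - 5/3)) = ((2*(-3)*(2 + 3))*(-13))*(6/(7/3)) = ((2*(-3)*5)*(-13))*((3/7)*6) = -30*(-13)*(18/7) = 390*(18/7) = 7020/7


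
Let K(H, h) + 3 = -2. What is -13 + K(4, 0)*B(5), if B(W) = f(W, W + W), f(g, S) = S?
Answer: -63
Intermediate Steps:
K(H, h) = -5 (K(H, h) = -3 - 2 = -5)
B(W) = 2*W (B(W) = W + W = 2*W)
-13 + K(4, 0)*B(5) = -13 - 10*5 = -13 - 5*10 = -13 - 50 = -63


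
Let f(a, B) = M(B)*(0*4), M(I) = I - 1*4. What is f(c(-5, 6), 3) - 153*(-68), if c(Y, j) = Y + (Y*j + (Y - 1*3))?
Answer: 10404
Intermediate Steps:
M(I) = -4 + I (M(I) = I - 4 = -4 + I)
c(Y, j) = -3 + 2*Y + Y*j (c(Y, j) = Y + (Y*j + (Y - 3)) = Y + (Y*j + (-3 + Y)) = Y + (-3 + Y + Y*j) = -3 + 2*Y + Y*j)
f(a, B) = 0 (f(a, B) = (-4 + B)*(0*4) = (-4 + B)*0 = 0)
f(c(-5, 6), 3) - 153*(-68) = 0 - 153*(-68) = 0 + 10404 = 10404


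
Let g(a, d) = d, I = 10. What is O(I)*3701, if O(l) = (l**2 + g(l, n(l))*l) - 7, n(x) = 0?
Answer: 344193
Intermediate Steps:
O(l) = -7 + l**2 (O(l) = (l**2 + 0*l) - 7 = (l**2 + 0) - 7 = l**2 - 7 = -7 + l**2)
O(I)*3701 = (-7 + 10**2)*3701 = (-7 + 100)*3701 = 93*3701 = 344193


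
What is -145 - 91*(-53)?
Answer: 4678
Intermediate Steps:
-145 - 91*(-53) = -145 + 4823 = 4678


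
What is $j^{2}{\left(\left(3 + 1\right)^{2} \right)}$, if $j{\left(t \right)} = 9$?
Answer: $81$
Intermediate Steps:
$j^{2}{\left(\left(3 + 1\right)^{2} \right)} = 9^{2} = 81$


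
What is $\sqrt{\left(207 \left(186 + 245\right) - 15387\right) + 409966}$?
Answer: $2 \sqrt{120949} \approx 695.55$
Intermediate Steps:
$\sqrt{\left(207 \left(186 + 245\right) - 15387\right) + 409966} = \sqrt{\left(207 \cdot 431 - 15387\right) + 409966} = \sqrt{\left(89217 - 15387\right) + 409966} = \sqrt{73830 + 409966} = \sqrt{483796} = 2 \sqrt{120949}$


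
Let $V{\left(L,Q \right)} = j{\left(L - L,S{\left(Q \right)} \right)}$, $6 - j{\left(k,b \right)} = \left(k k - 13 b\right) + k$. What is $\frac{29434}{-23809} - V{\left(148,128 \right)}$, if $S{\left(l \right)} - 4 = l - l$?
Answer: $- \frac{1410356}{23809} \approx -59.236$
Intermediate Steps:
$S{\left(l \right)} = 4$ ($S{\left(l \right)} = 4 + \left(l - l\right) = 4 + 0 = 4$)
$j{\left(k,b \right)} = 6 - k - k^{2} + 13 b$ ($j{\left(k,b \right)} = 6 - \left(\left(k k - 13 b\right) + k\right) = 6 - \left(\left(k^{2} - 13 b\right) + k\right) = 6 - \left(k + k^{2} - 13 b\right) = 6 - k - k^{2} + 13 b$)
$V{\left(L,Q \right)} = 58$ ($V{\left(L,Q \right)} = 6 - \left(L - L\right) - \left(L - L\right)^{2} + 13 \cdot 4 = 6 - 0 - 0^{2} + 52 = 6 + 0 - 0 + 52 = 6 + 0 + 0 + 52 = 58$)
$\frac{29434}{-23809} - V{\left(148,128 \right)} = \frac{29434}{-23809} - 58 = 29434 \left(- \frac{1}{23809}\right) - 58 = - \frac{29434}{23809} - 58 = - \frac{1410356}{23809}$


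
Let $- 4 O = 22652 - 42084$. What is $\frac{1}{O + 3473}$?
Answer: $\frac{1}{8331} \approx 0.00012003$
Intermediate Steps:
$O = 4858$ ($O = - \frac{22652 - 42084}{4} = \left(- \frac{1}{4}\right) \left(-19432\right) = 4858$)
$\frac{1}{O + 3473} = \frac{1}{4858 + 3473} = \frac{1}{8331}$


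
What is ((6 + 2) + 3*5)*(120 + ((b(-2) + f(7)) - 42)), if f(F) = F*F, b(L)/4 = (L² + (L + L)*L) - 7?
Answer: 3381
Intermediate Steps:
b(L) = -28 + 12*L² (b(L) = 4*((L² + (L + L)*L) - 7) = 4*((L² + (2*L)*L) - 7) = 4*((L² + 2*L²) - 7) = 4*(3*L² - 7) = 4*(-7 + 3*L²) = -28 + 12*L²)
f(F) = F²
((6 + 2) + 3*5)*(120 + ((b(-2) + f(7)) - 42)) = ((6 + 2) + 3*5)*(120 + (((-28 + 12*(-2)²) + 7²) - 42)) = (8 + 15)*(120 + (((-28 + 12*4) + 49) - 42)) = 23*(120 + (((-28 + 48) + 49) - 42)) = 23*(120 + ((20 + 49) - 42)) = 23*(120 + (69 - 42)) = 23*(120 + 27) = 23*147 = 3381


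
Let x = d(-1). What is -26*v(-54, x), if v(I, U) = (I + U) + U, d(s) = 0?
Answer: 1404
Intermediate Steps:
x = 0
v(I, U) = I + 2*U
-26*v(-54, x) = -26*(-54 + 2*0) = -26*(-54 + 0) = -26*(-54) = 1404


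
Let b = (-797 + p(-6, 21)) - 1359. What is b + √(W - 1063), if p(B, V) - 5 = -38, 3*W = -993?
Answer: -2189 + I*√1394 ≈ -2189.0 + 37.336*I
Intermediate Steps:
W = -331 (W = (⅓)*(-993) = -331)
p(B, V) = -33 (p(B, V) = 5 - 38 = -33)
b = -2189 (b = (-797 - 33) - 1359 = -830 - 1359 = -2189)
b + √(W - 1063) = -2189 + √(-331 - 1063) = -2189 + √(-1394) = -2189 + I*√1394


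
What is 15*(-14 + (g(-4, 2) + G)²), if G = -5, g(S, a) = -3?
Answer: 750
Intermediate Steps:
15*(-14 + (g(-4, 2) + G)²) = 15*(-14 + (-3 - 5)²) = 15*(-14 + (-8)²) = 15*(-14 + 64) = 15*50 = 750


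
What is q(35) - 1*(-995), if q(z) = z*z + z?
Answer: 2255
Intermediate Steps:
q(z) = z + z² (q(z) = z² + z = z + z²)
q(35) - 1*(-995) = 35*(1 + 35) - 1*(-995) = 35*36 + 995 = 1260 + 995 = 2255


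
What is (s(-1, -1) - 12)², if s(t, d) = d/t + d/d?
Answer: 100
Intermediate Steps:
s(t, d) = 1 + d/t (s(t, d) = d/t + 1 = 1 + d/t)
(s(-1, -1) - 12)² = ((-1 - 1)/(-1) - 12)² = (-1*(-2) - 12)² = (2 - 12)² = (-10)² = 100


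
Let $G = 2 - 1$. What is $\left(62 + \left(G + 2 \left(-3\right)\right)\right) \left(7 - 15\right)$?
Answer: $-456$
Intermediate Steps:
$G = 1$
$\left(62 + \left(G + 2 \left(-3\right)\right)\right) \left(7 - 15\right) = \left(62 + \left(1 + 2 \left(-3\right)\right)\right) \left(7 - 15\right) = \left(62 + \left(1 - 6\right)\right) \left(7 - 15\right) = \left(62 - 5\right) \left(-8\right) = 57 \left(-8\right) = -456$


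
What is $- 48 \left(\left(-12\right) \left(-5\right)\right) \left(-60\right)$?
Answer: $172800$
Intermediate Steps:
$- 48 \left(\left(-12\right) \left(-5\right)\right) \left(-60\right) = \left(-48\right) 60 \left(-60\right) = \left(-2880\right) \left(-60\right) = 172800$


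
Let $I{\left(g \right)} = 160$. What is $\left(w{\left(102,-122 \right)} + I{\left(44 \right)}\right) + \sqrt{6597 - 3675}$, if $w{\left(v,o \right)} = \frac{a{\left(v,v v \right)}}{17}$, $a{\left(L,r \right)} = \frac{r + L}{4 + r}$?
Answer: $\frac{832949}{5204} + \sqrt{2922} \approx 214.11$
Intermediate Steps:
$a{\left(L,r \right)} = \frac{L + r}{4 + r}$
$w{\left(v,o \right)} = \frac{v + v^{2}}{17 \left(4 + v^{2}\right)}$ ($w{\left(v,o \right)} = \frac{\frac{1}{4 + v v} \left(v + v v\right)}{17} = \frac{v + v^{2}}{4 + v^{2}} \cdot \frac{1}{17} = \frac{v + v^{2}}{17 \left(4 + v^{2}\right)}$)
$\left(w{\left(102,-122 \right)} + I{\left(44 \right)}\right) + \sqrt{6597 - 3675} = \left(\frac{1}{17} \cdot 102 \frac{1}{4 + 102^{2}} \left(1 + 102\right) + 160\right) + \sqrt{6597 - 3675} = \left(\frac{1}{17} \cdot 102 \frac{1}{4 + 10404} \cdot 103 + 160\right) + \sqrt{2922} = \left(\frac{1}{17} \cdot 102 \cdot \frac{1}{10408} \cdot 103 + 160\right) + \sqrt{2922} = \left(\frac{309}{5204} + 160\right) + \sqrt{2922} = \frac{832949}{5204} + \sqrt{2922}$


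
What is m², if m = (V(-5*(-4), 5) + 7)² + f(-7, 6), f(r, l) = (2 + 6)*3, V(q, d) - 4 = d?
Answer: 78400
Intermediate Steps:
V(q, d) = 4 + d
f(r, l) = 24 (f(r, l) = 8*3 = 24)
m = 280 (m = ((4 + 5) + 7)² + 24 = (9 + 7)² + 24 = 16² + 24 = 256 + 24 = 280)
m² = 280² = 78400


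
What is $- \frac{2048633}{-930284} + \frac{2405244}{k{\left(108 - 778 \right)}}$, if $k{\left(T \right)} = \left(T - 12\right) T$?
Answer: $\frac{793415593079}{106270992740} \approx 7.466$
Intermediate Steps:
$k{\left(T \right)} = T \left(-12 + T\right)$ ($k{\left(T \right)} = \left(-12 + T\right) T = T \left(-12 + T\right)$)
$- \frac{2048633}{-930284} + \frac{2405244}{k{\left(108 - 778 \right)}} = - \frac{2048633}{-930284} + \frac{2405244}{\left(108 - 778\right) \left(-12 + \left(108 - 778\right)\right)} = \left(-2048633\right) \left(- \frac{1}{930284}\right) + \frac{2405244}{\left(108 - 778\right) \left(-12 + \left(108 - 778\right)\right)} = \frac{2048633}{930284} + \frac{2405244}{\left(-670\right) \left(-12 - 670\right)} = \frac{2048633}{930284} + \frac{2405244}{\left(-670\right) \left(-682\right)} = \frac{2048633}{930284} + \frac{2405244}{456940} = \frac{2048633}{930284} + 2405244 \cdot \frac{1}{456940} = \frac{2048633}{930284} + \frac{601311}{114235} = \frac{793415593079}{106270992740}$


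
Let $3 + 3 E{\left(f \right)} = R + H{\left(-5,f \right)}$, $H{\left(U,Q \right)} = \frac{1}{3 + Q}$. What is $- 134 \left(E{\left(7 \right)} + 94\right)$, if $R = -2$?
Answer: $- \frac{185657}{15} \approx -12377.0$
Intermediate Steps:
$E{\left(f \right)} = - \frac{5}{3} + \frac{1}{3 \left(3 + f\right)}$ ($E{\left(f \right)} = -1 + \frac{-2 + \frac{1}{3 + f}}{3} = -1 - \left(\frac{2}{3} - \frac{1}{3 \left(3 + f\right)}\right) = - \frac{5}{3} + \frac{1}{3 \left(3 + f\right)}$)
$- 134 \left(E{\left(7 \right)} + 94\right) = - 134 \left(\frac{-14 - 35}{3 \left(3 + 7\right)} + 94\right) = - 134 \left(\frac{-14 - 35}{3 \cdot 10} + 94\right) = - 134 \left(\frac{1}{3} \cdot \frac{1}{10} \left(-49\right) + 94\right) = - 134 \left(- \frac{49}{30} + 94\right) = \left(-134\right) \frac{2771}{30} = - \frac{185657}{15}$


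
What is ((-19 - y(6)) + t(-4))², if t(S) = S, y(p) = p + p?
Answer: 1225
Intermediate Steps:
y(p) = 2*p
((-19 - y(6)) + t(-4))² = ((-19 - 2*6) - 4)² = ((-19 - 1*12) - 4)² = ((-19 - 12) - 4)² = (-31 - 4)² = (-35)² = 1225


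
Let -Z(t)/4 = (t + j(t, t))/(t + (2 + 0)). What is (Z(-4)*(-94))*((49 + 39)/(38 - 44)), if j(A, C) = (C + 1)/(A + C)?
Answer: -29986/3 ≈ -9995.3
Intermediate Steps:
j(A, C) = (1 + C)/(A + C)
Z(t) = -4*(t + (1 + t)/(2*t))/(2 + t) (Z(t) = -4*(t + (1 + t)/(t + t))/(t + (2 + 0)) = -4*(t + (1 + t)/((2*t)))/(t + 2) = -4*(t + (1/(2*t))*(1 + t))/(2 + t) = -4*(t + (1 + t)/(2*t))/(2 + t))
(Z(-4)*(-94))*((49 + 39)/(38 - 44)) = ((2*(-1 - 1*(-4) - 2*(-4)²)/(-4*(2 - 4)))*(-94))*((49 + 39)/(38 - 44)) = ((2*(-¼)*(-1 + 4 - 2*16)/(-2))*(-94))*(88/(-6)) = ((2*(-¼)*(-½)*(-1 + 4 - 32))*(-94))*(88*(-⅙)) = ((2*(-¼)*(-½)*(-29))*(-94))*(-44/3) = -29/4*(-94)*(-44/3) = (1363/2)*(-44/3) = -29986/3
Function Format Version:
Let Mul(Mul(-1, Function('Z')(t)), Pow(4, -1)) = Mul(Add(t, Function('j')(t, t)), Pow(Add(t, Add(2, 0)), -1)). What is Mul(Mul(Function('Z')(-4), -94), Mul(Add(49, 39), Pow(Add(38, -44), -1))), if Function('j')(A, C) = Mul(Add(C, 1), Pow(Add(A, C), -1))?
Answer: Rational(-29986, 3) ≈ -9995.3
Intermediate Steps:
Function('j')(A, C) = Mul(Pow(Add(A, C), -1), Add(1, C)) (Function('j')(A, C) = Mul(Add(1, C), Pow(Add(A, C), -1)) = Mul(Pow(Add(A, C), -1), Add(1, C)))
Function('Z')(t) = Mul(-4, Pow(Add(2, t), -1), Add(t, Mul(Rational(1, 2), Pow(t, -1), Add(1, t)))) (Function('Z')(t) = Mul(-4, Mul(Add(t, Mul(Pow(Add(t, t), -1), Add(1, t))), Pow(Add(t, Add(2, 0)), -1))) = Mul(-4, Mul(Add(t, Mul(Pow(Mul(2, t), -1), Add(1, t))), Pow(Add(t, 2), -1))) = Mul(-4, Mul(Add(t, Mul(Mul(Rational(1, 2), Pow(t, -1)), Add(1, t))), Pow(Add(2, t), -1))) = Mul(-4, Mul(Add(t, Mul(Rational(1, 2), Pow(t, -1), Add(1, t))), Pow(Add(2, t), -1))) = Mul(-4, Mul(Pow(Add(2, t), -1), Add(t, Mul(Rational(1, 2), Pow(t, -1), Add(1, t))))) = Mul(-4, Pow(Add(2, t), -1), Add(t, Mul(Rational(1, 2), Pow(t, -1), Add(1, t)))))
Mul(Mul(Function('Z')(-4), -94), Mul(Add(49, 39), Pow(Add(38, -44), -1))) = Mul(Mul(Mul(2, Pow(-4, -1), Pow(Add(2, -4), -1), Add(-1, Mul(-1, -4), Mul(-2, Pow(-4, 2)))), -94), Mul(Add(49, 39), Pow(Add(38, -44), -1))) = Mul(Mul(Mul(2, Rational(-1, 4), Pow(-2, -1), Add(-1, 4, Mul(-2, 16))), -94), Mul(88, Pow(-6, -1))) = Mul(Mul(Mul(2, Rational(-1, 4), Rational(-1, 2), Add(-1, 4, -32)), -94), Mul(88, Rational(-1, 6))) = Mul(Mul(Mul(2, Rational(-1, 4), Rational(-1, 2), -29), -94), Rational(-44, 3)) = Mul(Mul(Rational(-29, 4), -94), Rational(-44, 3)) = Mul(Rational(1363, 2), Rational(-44, 3)) = Rational(-29986, 3)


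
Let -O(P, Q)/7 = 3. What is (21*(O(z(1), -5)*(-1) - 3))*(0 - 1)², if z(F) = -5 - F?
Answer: 378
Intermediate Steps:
O(P, Q) = -21 (O(P, Q) = -7*3 = -21)
(21*(O(z(1), -5)*(-1) - 3))*(0 - 1)² = (21*(-21*(-1) - 3))*(0 - 1)² = (21*(21 - 3))*(-1)² = (21*18)*1 = 378*1 = 378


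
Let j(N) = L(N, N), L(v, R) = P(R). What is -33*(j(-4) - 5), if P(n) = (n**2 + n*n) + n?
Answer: -759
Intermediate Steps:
P(n) = n + 2*n**2 (P(n) = (n**2 + n**2) + n = 2*n**2 + n = n + 2*n**2)
L(v, R) = R*(1 + 2*R)
j(N) = N*(1 + 2*N)
-33*(j(-4) - 5) = -33*(-4*(1 + 2*(-4)) - 5) = -33*(-4*(1 - 8) - 5) = -33*(-4*(-7) - 5) = -33*(28 - 5) = -33*23 = -759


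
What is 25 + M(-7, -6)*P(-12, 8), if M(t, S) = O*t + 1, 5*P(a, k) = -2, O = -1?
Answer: 109/5 ≈ 21.800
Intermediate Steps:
P(a, k) = -2/5 (P(a, k) = (1/5)*(-2) = -2/5)
M(t, S) = 1 - t (M(t, S) = -t + 1 = 1 - t)
25 + M(-7, -6)*P(-12, 8) = 25 + (1 - 1*(-7))*(-2/5) = 25 + (1 + 7)*(-2/5) = 25 + 8*(-2/5) = 25 - 16/5 = 109/5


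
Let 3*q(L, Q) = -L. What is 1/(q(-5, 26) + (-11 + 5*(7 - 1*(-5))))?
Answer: 3/152 ≈ 0.019737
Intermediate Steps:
q(L, Q) = -L/3 (q(L, Q) = (-L)/3 = -L/3)
1/(q(-5, 26) + (-11 + 5*(7 - 1*(-5)))) = 1/(-⅓*(-5) + (-11 + 5*(7 - 1*(-5)))) = 1/(5/3 + (-11 + 5*(7 + 5))) = 1/(5/3 + (-11 + 5*12)) = 1/(5/3 + (-11 + 60)) = 1/(5/3 + 49) = 1/(152/3) = 3/152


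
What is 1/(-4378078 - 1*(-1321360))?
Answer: -1/3056718 ≈ -3.2715e-7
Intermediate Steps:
1/(-4378078 - 1*(-1321360)) = 1/(-4378078 + 1321360) = 1/(-3056718) = -1/3056718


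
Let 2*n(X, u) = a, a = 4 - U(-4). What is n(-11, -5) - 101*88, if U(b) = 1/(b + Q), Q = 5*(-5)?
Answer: -515387/58 ≈ -8886.0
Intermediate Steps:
Q = -25
U(b) = 1/(-25 + b) (U(b) = 1/(b - 25) = 1/(-25 + b))
a = 117/29 (a = 4 - 1/(-25 - 4) = 4 - 1/(-29) = 4 - 1*(-1/29) = 4 + 1/29 = 117/29 ≈ 4.0345)
n(X, u) = 117/58 (n(X, u) = (½)*(117/29) = 117/58)
n(-11, -5) - 101*88 = 117/58 - 101*88 = 117/58 - 8888 = -515387/58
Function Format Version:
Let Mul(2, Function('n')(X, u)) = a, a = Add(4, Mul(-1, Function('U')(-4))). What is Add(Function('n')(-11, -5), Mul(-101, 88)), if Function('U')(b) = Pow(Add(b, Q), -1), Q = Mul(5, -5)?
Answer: Rational(-515387, 58) ≈ -8886.0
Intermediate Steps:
Q = -25
Function('U')(b) = Pow(Add(-25, b), -1) (Function('U')(b) = Pow(Add(b, -25), -1) = Pow(Add(-25, b), -1))
a = Rational(117, 29) (a = Add(4, Mul(-1, Pow(Add(-25, -4), -1))) = Add(4, Mul(-1, Pow(-29, -1))) = Add(4, Mul(-1, Rational(-1, 29))) = Add(4, Rational(1, 29)) = Rational(117, 29) ≈ 4.0345)
Function('n')(X, u) = Rational(117, 58) (Function('n')(X, u) = Mul(Rational(1, 2), Rational(117, 29)) = Rational(117, 58))
Add(Function('n')(-11, -5), Mul(-101, 88)) = Add(Rational(117, 58), Mul(-101, 88)) = Add(Rational(117, 58), -8888) = Rational(-515387, 58)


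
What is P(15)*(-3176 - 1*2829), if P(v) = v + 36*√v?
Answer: -90075 - 216180*√15 ≈ -9.2734e+5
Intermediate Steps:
P(15)*(-3176 - 1*2829) = (15 + 36*√15)*(-3176 - 1*2829) = (15 + 36*√15)*(-3176 - 2829) = (15 + 36*√15)*(-6005) = -90075 - 216180*√15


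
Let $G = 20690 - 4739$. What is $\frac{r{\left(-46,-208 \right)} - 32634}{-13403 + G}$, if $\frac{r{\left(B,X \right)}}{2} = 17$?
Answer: $- \frac{8150}{637} \approx -12.794$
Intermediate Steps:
$r{\left(B,X \right)} = 34$ ($r{\left(B,X \right)} = 2 \cdot 17 = 34$)
$G = 15951$
$\frac{r{\left(-46,-208 \right)} - 32634}{-13403 + G} = \frac{34 - 32634}{-13403 + 15951} = - \frac{32600}{2548} = \left(-32600\right) \frac{1}{2548} = - \frac{8150}{637}$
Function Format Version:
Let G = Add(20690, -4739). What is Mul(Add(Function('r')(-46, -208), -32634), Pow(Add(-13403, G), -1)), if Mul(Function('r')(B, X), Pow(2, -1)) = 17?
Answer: Rational(-8150, 637) ≈ -12.794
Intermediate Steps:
Function('r')(B, X) = 34 (Function('r')(B, X) = Mul(2, 17) = 34)
G = 15951
Mul(Add(Function('r')(-46, -208), -32634), Pow(Add(-13403, G), -1)) = Mul(Add(34, -32634), Pow(Add(-13403, 15951), -1)) = Mul(-32600, Pow(2548, -1)) = Mul(-32600, Rational(1, 2548)) = Rational(-8150, 637)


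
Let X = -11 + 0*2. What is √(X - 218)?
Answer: I*√229 ≈ 15.133*I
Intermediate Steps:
X = -11 (X = -11 + 0 = -11)
√(X - 218) = √(-11 - 218) = √(-229) = I*√229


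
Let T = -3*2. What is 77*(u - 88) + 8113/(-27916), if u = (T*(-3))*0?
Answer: -27023847/3988 ≈ -6776.3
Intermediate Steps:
T = -6
u = 0 (u = -6*(-3)*0 = 18*0 = 0)
77*(u - 88) + 8113/(-27916) = 77*(0 - 88) + 8113/(-27916) = 77*(-88) + 8113*(-1/27916) = -6776 - 1159/3988 = -27023847/3988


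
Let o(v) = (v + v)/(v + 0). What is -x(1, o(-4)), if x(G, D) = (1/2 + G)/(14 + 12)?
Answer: -3/52 ≈ -0.057692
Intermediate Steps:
o(v) = 2 (o(v) = (2*v)/v = 2)
x(G, D) = 1/52 + G/26 (x(G, D) = (1/2 + G)/26 = (1/2 + G)*(1/26) = 1/52 + G/26)
-x(1, o(-4)) = -(1/52 + (1/26)*1) = -(1/52 + 1/26) = -1*3/52 = -3/52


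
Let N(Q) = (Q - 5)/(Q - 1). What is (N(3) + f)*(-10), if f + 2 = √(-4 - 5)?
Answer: 30 - 30*I ≈ 30.0 - 30.0*I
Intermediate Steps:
N(Q) = (-5 + Q)/(-1 + Q)
f = -2 + 3*I (f = -2 + √(-4 - 5) = -2 + √(-9) = -2 + 3*I ≈ -2.0 + 3.0*I)
(N(3) + f)*(-10) = ((-5 + 3)/(-1 + 3) + (-2 + 3*I))*(-10) = (-2/2 + (-2 + 3*I))*(-10) = ((½)*(-2) + (-2 + 3*I))*(-10) = (-1 + (-2 + 3*I))*(-10) = (-3 + 3*I)*(-10) = 30 - 30*I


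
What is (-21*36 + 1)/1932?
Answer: -755/1932 ≈ -0.39079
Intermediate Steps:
(-21*36 + 1)/1932 = (-756 + 1)*(1/1932) = -755*1/1932 = -755/1932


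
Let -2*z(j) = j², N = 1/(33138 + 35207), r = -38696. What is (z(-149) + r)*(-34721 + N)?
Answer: 118167430327596/68345 ≈ 1.7290e+9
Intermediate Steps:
N = 1/68345 ≈ 1.4632e-5
z(j) = -j²/2
(z(-149) + r)*(-34721 + N) = (-½*(-149)² - 38696)*(-34721 + 1/68345) = (-½*22201 - 38696)*(-2373006744/68345) = (-22201/2 - 38696)*(-2373006744/68345) = -99593/2*(-2373006744/68345) = 118167430327596/68345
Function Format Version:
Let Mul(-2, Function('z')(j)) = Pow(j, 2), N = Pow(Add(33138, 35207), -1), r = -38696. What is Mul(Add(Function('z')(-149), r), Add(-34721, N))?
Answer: Rational(118167430327596, 68345) ≈ 1.7290e+9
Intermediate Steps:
N = Rational(1, 68345) (N = Pow(68345, -1) = Rational(1, 68345) ≈ 1.4632e-5)
Function('z')(j) = Mul(Rational(-1, 2), Pow(j, 2))
Mul(Add(Function('z')(-149), r), Add(-34721, N)) = Mul(Add(Mul(Rational(-1, 2), Pow(-149, 2)), -38696), Add(-34721, Rational(1, 68345))) = Mul(Add(Mul(Rational(-1, 2), 22201), -38696), Rational(-2373006744, 68345)) = Mul(Add(Rational(-22201, 2), -38696), Rational(-2373006744, 68345)) = Mul(Rational(-99593, 2), Rational(-2373006744, 68345)) = Rational(118167430327596, 68345)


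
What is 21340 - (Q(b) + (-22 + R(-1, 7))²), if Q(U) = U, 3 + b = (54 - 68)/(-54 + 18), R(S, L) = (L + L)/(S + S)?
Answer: 369029/18 ≈ 20502.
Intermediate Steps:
R(S, L) = L/S (R(S, L) = (2*L)/((2*S)) = (2*L)*(1/(2*S)) = L/S)
b = -47/18 (b = -3 + (54 - 68)/(-54 + 18) = -3 - 14/(-36) = -3 - 14*(-1/36) = -3 + 7/18 = -47/18 ≈ -2.6111)
21340 - (Q(b) + (-22 + R(-1, 7))²) = 21340 - (-47/18 + (-22 + 7/(-1))²) = 21340 - (-47/18 + (-22 + 7*(-1))²) = 21340 - (-47/18 + (-22 - 7)²) = 21340 - (-47/18 + (-29)²) = 21340 - (-47/18 + 841) = 21340 - 1*15091/18 = 21340 - 15091/18 = 369029/18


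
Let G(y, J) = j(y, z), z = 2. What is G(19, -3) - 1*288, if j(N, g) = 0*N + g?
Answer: -286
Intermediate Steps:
j(N, g) = g (j(N, g) = 0 + g = g)
G(y, J) = 2
G(19, -3) - 1*288 = 2 - 1*288 = 2 - 288 = -286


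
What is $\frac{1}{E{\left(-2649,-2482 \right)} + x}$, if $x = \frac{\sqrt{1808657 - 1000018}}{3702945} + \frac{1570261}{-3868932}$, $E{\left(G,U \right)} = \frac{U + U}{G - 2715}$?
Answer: $\frac{2367493479019831225956672390300}{1230065491495700100472524134089} - \frac{1230557726573458792033680 \sqrt{808639}}{1230065491495700100472524134089} \approx 1.9238$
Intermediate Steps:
$E{\left(G,U \right)} = \frac{2 U}{-2715 + G}$
$x = - \frac{1570261}{3868932} + \frac{\sqrt{808639}}{3702945}$ ($x = \sqrt{808639} \cdot \frac{1}{3702945} + 1570261 \left(- \frac{1}{3868932}\right) = \frac{\sqrt{808639}}{3702945} - \frac{1570261}{3868932} = - \frac{1570261}{3868932} + \frac{\sqrt{808639}}{3702945} \approx -0.40562$)
$\frac{1}{E{\left(-2649,-2482 \right)} + x} = \frac{1}{2 \left(-2482\right) \frac{1}{-2715 - 2649} - \left(\frac{1570261}{3868932} - \frac{\sqrt{808639}}{3702945}\right)} = \frac{1}{2 \left(-2482\right) \frac{1}{-5364} - \left(\frac{1570261}{3868932} - \frac{\sqrt{808639}}{3702945}\right)} = \frac{1}{2 \left(-2482\right) \left(- \frac{1}{5364}\right) - \left(\frac{1570261}{3868932} - \frac{\sqrt{808639}}{3702945}\right)} = \frac{1}{\frac{1241}{1341} - \left(\frac{1570261}{3868932} - \frac{\sqrt{808639}}{3702945}\right)} = \frac{1}{\frac{898541537}{1729412604} + \frac{\sqrt{808639}}{3702945}}$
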